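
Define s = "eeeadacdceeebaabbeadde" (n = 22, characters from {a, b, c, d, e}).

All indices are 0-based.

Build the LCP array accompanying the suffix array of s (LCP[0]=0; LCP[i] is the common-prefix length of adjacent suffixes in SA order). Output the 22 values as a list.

[0, 1, 1, 1, 2, 0, 1, 1, 0, 1, 0, 1, 1, 1, 0, 1, 3, 1, 1, 2, 2, 3]

rank→(start, suffix):
  0 → (13, 'aabbeadde')
  1 → (14, 'abbeadde')
  2 → (5, 'acdceeebaabbeadde')
  3 → (3, 'adacdceeebaabbeadde')
  4 → (18, 'adde')
  5 → (12, 'baabbeadde')
  6 → (15, 'bbeadde')
  7 → (16, 'beadde')
  8 → (6, 'cdceeebaabbeadde')
  9 → (8, 'ceeebaabbeadde')
  10 → (4, 'dacdceeebaabbeadde')
  11 → (7, 'dceeebaabbeadde')
  12 → (19, 'dde')
  13 → (20, 'de')
  14 → (21, 'e')
  15 → (2, 'eadacdceeebaabbeadde')
  16 → (17, 'eadde')
  17 → (11, 'ebaabbeadde')
  18 → (1, 'eeadacdceeebaabbeadde')
  19 → (10, 'eebaabbeadde')
  20 → (0, 'eeeadacdceeebaabbeadde')
  21 → (9, 'eeebaabbeadde')

SA = [13, 14, 5, 3, 18, 12, 15, 16, 6, 8, 4, 7, 19, 20, 21, 2, 17, 11, 1, 10, 0, 9]
[i] adj suffixes → lcp
  [1] 13/14 → 1 ('a')
  [2] 14/5 → 1 ('a')
  [3] 5/3 → 1 ('a')
  [4] 3/18 → 2 ('ad')
  [5] 18/12 → 0 ('')
  [6] 12/15 → 1 ('b')
  [7] 15/16 → 1 ('b')
  [8] 16/6 → 0 ('')
  [9] 6/8 → 1 ('c')
  [10] 8/4 → 0 ('')
  [11] 4/7 → 1 ('d')
  [12] 7/19 → 1 ('d')
  [13] 19/20 → 1 ('d')
  [14] 20/21 → 0 ('')
  [15] 21/2 → 1 ('e')
  [16] 2/17 → 3 ('ead')
  [17] 17/11 → 1 ('e')
  [18] 11/1 → 1 ('e')
  [19] 1/10 → 2 ('ee')
  [20] 10/0 → 2 ('ee')
  [21] 0/9 → 3 ('eee')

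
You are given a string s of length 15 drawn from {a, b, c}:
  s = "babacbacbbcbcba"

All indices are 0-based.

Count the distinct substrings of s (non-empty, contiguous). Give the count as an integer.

95

rank | idx | suffix
   0 |  14 | a
   1 |   1 | abacbacbbcbcba
   2 |   3 | acbacbbcbcba
   3 |   6 | acbbcbcba
   4 |  13 | ba
   5 |   0 | babacbacbbcbcba
   6 |   2 | bacbacbbcbcba
   7 |   5 | bacbbcbcba
   8 |   8 | bbcbcba
   9 |  11 | bcba
  10 |   9 | bcbcba
  11 |  12 | cba
  12 |   4 | cbacbbcbcba
  13 |   7 | cbbcbcba
  14 |  10 | cbcba

SA = [14, 1, 3, 6, 13, 0, 2, 5, 8, 11, 9, 12, 4, 7, 10]
rank  pair      lcp
   1  s[14:],s[1:]  1  'a'
   2  s[1:],s[3:]  1  'a'
   3  s[3:],s[6:]  3  'acb'
   4  s[6:],s[13:]  0  ''
   5  s[13:],s[0:]  2  'ba'
   6  s[0:],s[2:]  2  'ba'
   7  s[2:],s[5:]  4  'bacb'
   8  s[5:],s[8:]  1  'b'
   9  s[8:],s[11:]  1  'b'
  10  s[11:],s[9:]  3  'bcb'
  11  s[9:],s[12:]  0  ''
  12  s[12:],s[4:]  3  'cba'
  13  s[4:],s[7:]  2  'cb'
  14  s[7:],s[10:]  2  'cb'

n(n+1)/2 = 15·16/2 = 120
Σ LCP = 0 + 1 + 1 + 3 + 0 + 2 + 2 + 4 + 1 + 1 + 3 + 0 + 3 + 2 + 2 = 25
distinct = 120 − 25 = 95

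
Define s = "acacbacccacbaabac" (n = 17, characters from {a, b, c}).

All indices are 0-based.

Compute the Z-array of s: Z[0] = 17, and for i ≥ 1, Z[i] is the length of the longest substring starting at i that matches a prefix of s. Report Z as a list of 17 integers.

Z[0]=17
i=1: outside box; Z[1]=0
i=2: outside box; Z[2]=2 extend→box=[2,4)
i=3: min(r-i=1, Z[1]=0)=0; Z[3]=0
i=4: outside box; Z[4]=0
i=5: outside box; Z[5]=2 extend→box=[5,7)
i=6: min(r-i=1, Z[1]=0)=0; Z[6]=0
i=7: outside box; Z[7]=0
i=8: outside box; Z[8]=0
i=9: outside box; Z[9]=2 extend→box=[9,11)
i=10: min(r-i=1, Z[1]=0)=0; Z[10]=0
i=11: outside box; Z[11]=0
i=12: outside box; Z[12]=1 extend→box=[12,13)
i=13: outside box; Z[13]=1 extend→box=[13,14)
i=14: outside box; Z[14]=0
i=15: outside box; Z[15]=2 extend→box=[15,17)
i=16: min(r-i=1, Z[1]=0)=0; Z[16]=0

[17, 0, 2, 0, 0, 2, 0, 0, 0, 2, 0, 0, 1, 1, 0, 2, 0]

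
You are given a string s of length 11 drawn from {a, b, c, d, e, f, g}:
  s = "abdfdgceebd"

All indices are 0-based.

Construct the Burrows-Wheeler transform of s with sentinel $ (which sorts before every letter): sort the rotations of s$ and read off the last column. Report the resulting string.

d$eagbbfecdd

rank  rotation      last
    0  $abdfdgceebd  d
    1  abdfdgceebd$  $
    2  bd$abdfdgcee  e
    3  bdfdgceebd$a  a
    4  ceebd$abdfdg  g
    5  d$abdfdgceeb  b
    6  dfdgceebd$ab  b
    7  dgceebd$abdf  f
    8  ebd$abdfdgce  e
    9  eebd$abdfdgc  c
   10  fdgceebd$abd  d
   11  gceebd$abdfd  d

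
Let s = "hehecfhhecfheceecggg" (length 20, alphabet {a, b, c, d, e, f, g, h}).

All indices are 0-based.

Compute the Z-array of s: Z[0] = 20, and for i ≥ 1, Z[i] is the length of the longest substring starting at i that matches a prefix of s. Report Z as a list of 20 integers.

[20, 0, 2, 0, 0, 0, 1, 2, 0, 0, 0, 2, 0, 0, 0, 0, 0, 0, 0, 0]

Z[0]=20
i=1: i≥r, start 0; Z[1]=0
i=2: i≥r, start 0; Z[2]=2 grow→box=[2,4)
i=3: min(r-i=1, Z[1]=0)=0; Z[3]=0
i=4: i≥r, start 0; Z[4]=0
i=5: i≥r, start 0; Z[5]=0
i=6: i≥r, start 0; Z[6]=1 grow→box=[6,7)
i=7: i≥r, start 0; Z[7]=2 grow→box=[7,9)
i=8: min(r-i=1, Z[1]=0)=0; Z[8]=0
i=9: i≥r, start 0; Z[9]=0
i=10: i≥r, start 0; Z[10]=0
i=11: i≥r, start 0; Z[11]=2 grow→box=[11,13)
i=12: min(r-i=1, Z[1]=0)=0; Z[12]=0
i=13: i≥r, start 0; Z[13]=0
i=14: i≥r, start 0; Z[14]=0
i=15: i≥r, start 0; Z[15]=0
i=16: i≥r, start 0; Z[16]=0
i=17: i≥r, start 0; Z[17]=0
i=18: i≥r, start 0; Z[18]=0
i=19: i≥r, start 0; Z[19]=0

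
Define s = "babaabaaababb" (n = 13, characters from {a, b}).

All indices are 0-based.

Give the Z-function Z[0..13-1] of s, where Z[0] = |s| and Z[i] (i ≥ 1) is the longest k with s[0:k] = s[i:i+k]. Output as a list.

[13, 0, 2, 0, 0, 2, 0, 0, 0, 3, 0, 1, 1]

Z[0]=13
i=1: outside box; Z[1]=0
i=2: outside box; Z[2]=2 scan→box=[2,4)
i=3: min(r-i=1, Z[1]=0)=0; Z[3]=0
i=4: outside box; Z[4]=0
i=5: outside box; Z[5]=2 scan→box=[5,7)
i=6: min(r-i=1, Z[1]=0)=0; Z[6]=0
i=7: outside box; Z[7]=0
i=8: outside box; Z[8]=0
i=9: outside box; Z[9]=3 scan→box=[9,12)
i=10: min(r-i=2, Z[1]=0)=0; Z[10]=0
i=11: min(r-i=1, Z[2]=2)=1; Z[11]=1
i=12: outside box; Z[12]=1 scan→box=[12,13)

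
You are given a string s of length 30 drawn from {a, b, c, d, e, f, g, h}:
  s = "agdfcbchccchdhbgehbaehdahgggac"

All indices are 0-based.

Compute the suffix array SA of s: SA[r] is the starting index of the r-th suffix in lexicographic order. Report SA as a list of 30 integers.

[28, 19, 0, 23, 18, 5, 14, 29, 4, 8, 9, 6, 10, 22, 2, 12, 16, 20, 3, 27, 1, 15, 26, 25, 17, 13, 7, 21, 11, 24]

sorted suffixes:
  #0 SA[0]=28  'ac'
  #1 SA[1]=19  'aehdahgggac'
  #2 SA[2]=0  'agdfcbchccchdhbgehbaehdahgggac'
  #3 SA[3]=23  'ahgggac'
  #4 SA[4]=18  'baehdahgggac'
  #5 SA[5]=5  'bchccchdhbgehbaehdahgggac'
  #6 SA[6]=14  'bgehbaehdahgggac'
  #7 SA[7]=29  'c'
  #8 SA[8]=4  'cbchccchdhbgehbaehdahgggac'
  #9 SA[9]=8  'ccchdhbgehbaehdahgggac'
  #10 SA[10]=9  'cchdhbgehbaehdahgggac'
  #11 SA[11]=6  'chccchdhbgehbaehdahgggac'
  #12 SA[12]=10  'chdhbgehbaehdahgggac'
  #13 SA[13]=22  'dahgggac'
  #14 SA[14]=2  'dfcbchccchdhbgehbaehdahgggac'
  #15 SA[15]=12  'dhbgehbaehdahgggac'
  #16 SA[16]=16  'ehbaehdahgggac'
  #17 SA[17]=20  'ehdahgggac'
  #18 SA[18]=3  'fcbchccchdhbgehbaehdahgggac'
  #19 SA[19]=27  'gac'
  #20 SA[20]=1  'gdfcbchccchdhbgehbaehdahgggac'
  #21 SA[21]=15  'gehbaehdahgggac'
  #22 SA[22]=26  'ggac'
  #23 SA[23]=25  'gggac'
  #24 SA[24]=17  'hbaehdahgggac'
  #25 SA[25]=13  'hbgehbaehdahgggac'
  #26 SA[26]=7  'hccchdhbgehbaehdahgggac'
  #27 SA[27]=21  'hdahgggac'
  #28 SA[28]=11  'hdhbgehbaehdahgggac'
  #29 SA[29]=24  'hgggac'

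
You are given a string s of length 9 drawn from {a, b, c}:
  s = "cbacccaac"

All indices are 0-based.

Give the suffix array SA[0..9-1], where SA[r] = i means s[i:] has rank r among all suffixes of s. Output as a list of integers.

rank | idx | suffix
   0 |   6 | aac
   1 |   7 | ac
   2 |   2 | acccaac
   3 |   1 | bacccaac
   4 |   8 | c
   5 |   5 | caac
   6 |   0 | cbacccaac
   7 |   4 | ccaac
   8 |   3 | cccaac

[6, 7, 2, 1, 8, 5, 0, 4, 3]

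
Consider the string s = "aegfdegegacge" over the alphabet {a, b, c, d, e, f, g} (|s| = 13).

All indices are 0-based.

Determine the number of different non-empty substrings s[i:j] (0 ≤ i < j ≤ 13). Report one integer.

81

rank | idx | suffix
   0 |   9 | acge
   1 |   0 | aegfdegegacge
   2 |  10 | cge
   3 |   4 | degegacge
   4 |  12 | e
   5 |   7 | egacge
   6 |   5 | egegacge
   7 |   1 | egfdegegacge
   8 |   3 | fdegegacge
   9 |   8 | gacge
  10 |  11 | ge
  11 |   6 | gegacge
  12 |   2 | gfdegegacge

SA = [9, 0, 10, 4, 12, 7, 5, 1, 3, 8, 11, 6, 2]
[i] adj suffixes → lcp
  [1] 9/0 → 1 ('a')
  [2] 0/10 → 0 ('')
  [3] 10/4 → 0 ('')
  [4] 4/12 → 0 ('')
  [5] 12/7 → 1 ('e')
  [6] 7/5 → 2 ('eg')
  [7] 5/1 → 2 ('eg')
  [8] 1/3 → 0 ('')
  [9] 3/8 → 0 ('')
  [10] 8/11 → 1 ('g')
  [11] 11/6 → 2 ('ge')
  [12] 6/2 → 1 ('g')

n(n+1)/2 = 13·14/2 = 91
Σ LCP = 0 + 1 + 0 + 0 + 0 + 1 + 2 + 2 + 0 + 0 + 1 + 2 + 1 = 10
distinct = 91 − 10 = 81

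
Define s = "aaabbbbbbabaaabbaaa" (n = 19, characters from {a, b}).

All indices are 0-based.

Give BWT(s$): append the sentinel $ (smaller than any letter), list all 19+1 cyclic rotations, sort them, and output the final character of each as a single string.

aaabb$aabaabababbbba

rank  rotation              last
    0  $aaabbbbbbabaaabbaaa  a
    1  a$aaabbbbbbabaaabbaa  a
    2  aa$aaabbbbbbabaaabba  a
    3  aaa$aaabbbbbbabaaabb  b
    4  aaabbaaa$aaabbbbbbab  b
    5  aaabbbbbbabaaabbaaa$  $
    6  aabbaaa$aaabbbbbbaba  a
    7  aabbbbbbabaaabbaaa$a  a
    8  abaaabbaaa$aaabbbbbb  b
    9  abbaaa$aaabbbbbbabaa  a
   10  abbbbbbabaaabbaaa$aa  a
   11  baaa$aaabbbbbbabaaab  b
   12  baaabbaaa$aaabbbbbba  a
   13  babaaabbaaa$aaabbbbb  b
   14  bbaaa$aaabbbbbbabaaa  a
   15  bbabaaabbaaa$aaabbbb  b
   16  bbbabaaabbaaa$aaabbb  b
   17  bbbbabaaabbaaa$aaabb  b
   18  bbbbbabaaabbaaa$aaab  b
   19  bbbbbbabaaabbaaa$aaa  a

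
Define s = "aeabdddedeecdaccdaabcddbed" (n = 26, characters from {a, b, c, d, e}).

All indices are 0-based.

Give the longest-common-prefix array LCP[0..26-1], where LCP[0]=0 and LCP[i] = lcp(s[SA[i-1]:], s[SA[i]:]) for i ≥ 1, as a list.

rank→(start, suffix):
  0 → (17, 'aabcddbed')
  1 → (18, 'abcddbed')
  2 → (2, 'abdddedeecdaccdaabcddbed')
  3 → (13, 'accdaabcddbed')
  4 → (0, 'aeabdddedeecdaccdaabcddbed')
  5 → (19, 'bcddbed')
  6 → (3, 'bdddedeecdaccdaabcddbed')
  7 → (23, 'bed')
  8 → (14, 'ccdaabcddbed')
  9 → (15, 'cdaabcddbed')
  10 → (11, 'cdaccdaabcddbed')
  11 → (20, 'cddbed')
  12 → (25, 'd')
  13 → (16, 'daabcddbed')
  14 → (12, 'daccdaabcddbed')
  15 → (22, 'dbed')
  16 → (21, 'ddbed')
  17 → (4, 'dddedeecdaccdaabcddbed')
  18 → (5, 'ddedeecdaccdaabcddbed')
  19 → (6, 'dedeecdaccdaabcddbed')
  20 → (8, 'deecdaccdaabcddbed')
  21 → (1, 'eabdddedeecdaccdaabcddbed')
  22 → (10, 'ecdaccdaabcddbed')
  23 → (24, 'ed')
  24 → (7, 'edeecdaccdaabcddbed')
  25 → (9, 'eecdaccdaabcddbed')

SA = [17, 18, 2, 13, 0, 19, 3, 23, 14, 15, 11, 20, 25, 16, 12, 22, 21, 4, 5, 6, 8, 1, 10, 24, 7, 9]
rank  pair      lcp
   1  s[17:],s[18:]  1  'a'
   2  s[18:],s[2:]  2  'ab'
   3  s[2:],s[13:]  1  'a'
   4  s[13:],s[0:]  1  'a'
   5  s[0:],s[19:]  0  ''
   6  s[19:],s[3:]  1  'b'
   7  s[3:],s[23:]  1  'b'
   8  s[23:],s[14:]  0  ''
   9  s[14:],s[15:]  1  'c'
  10  s[15:],s[11:]  3  'cda'
  11  s[11:],s[20:]  2  'cd'
  12  s[20:],s[25:]  0  ''
  13  s[25:],s[16:]  1  'd'
  14  s[16:],s[12:]  2  'da'
  15  s[12:],s[22:]  1  'd'
  16  s[22:],s[21:]  1  'd'
  17  s[21:],s[4:]  2  'dd'
  18  s[4:],s[5:]  2  'dd'
  19  s[5:],s[6:]  1  'd'
  20  s[6:],s[8:]  2  'de'
  21  s[8:],s[1:]  0  ''
  22  s[1:],s[10:]  1  'e'
  23  s[10:],s[24:]  1  'e'
  24  s[24:],s[7:]  2  'ed'
  25  s[7:],s[9:]  1  'e'

[0, 1, 2, 1, 1, 0, 1, 1, 0, 1, 3, 2, 0, 1, 2, 1, 1, 2, 2, 1, 2, 0, 1, 1, 2, 1]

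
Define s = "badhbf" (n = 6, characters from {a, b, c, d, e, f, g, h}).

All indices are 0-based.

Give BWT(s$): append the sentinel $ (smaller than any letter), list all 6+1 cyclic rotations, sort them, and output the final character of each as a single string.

rank  rotation last
    0  $badhbf  f
    1  adhbf$b  b
    2  badhbf$  $
    3  bf$badh  h
    4  dhbf$ba  a
    5  f$badhb  b
    6  hbf$bad  d

fb$habd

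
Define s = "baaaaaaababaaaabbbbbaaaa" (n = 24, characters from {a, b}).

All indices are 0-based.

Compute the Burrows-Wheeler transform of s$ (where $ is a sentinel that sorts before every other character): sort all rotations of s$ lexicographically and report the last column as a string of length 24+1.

aaaabbaaabaaaabaab$aabbba

rank  rotation                   last
    0  $baaaaaaababaaaabbbbbaaaa  a
    1  a$baaaaaaababaaaabbbbbaaa  a
    2  aa$baaaaaaababaaaabbbbbaa  a
    3  aaa$baaaaaaababaaaabbbbba  a
    4  aaaa$baaaaaaababaaaabbbbb  b
    5  aaaaaaababaaaabbbbbaaaa$b  b
    6  aaaaaababaaaabbbbbaaaa$ba  a
    7  aaaaababaaaabbbbbaaaa$baa  a
    8  aaaababaaaabbbbbaaaa$baaa  a
    9  aaaabbbbbaaaa$baaaaaaabab  b
   10  aaababaaaabbbbbaaaa$baaaa  a
   11  aaabbbbbaaaa$baaaaaaababa  a
   12  aababaaaabbbbbaaaa$baaaaa  a
   13  aabbbbbaaaa$baaaaaaababaa  a
   14  abaaaabbbbbaaaa$baaaaaaab  b
   15  ababaaaabbbbbaaaa$baaaaaa  a
   16  abbbbbaaaa$baaaaaaababaaa  a
   17  baaaa$baaaaaaababaaaabbbb  b
   18  baaaaaaababaaaabbbbbaaaa$  $
   19  baaaabbbbbaaaa$baaaaaaaba  a
   20  babaaaabbbbbaaaa$baaaaaaa  a
   21  bbaaaa$baaaaaaababaaaabbb  b
   22  bbbaaaa$baaaaaaababaaaabb  b
   23  bbbbaaaa$baaaaaaababaaaab  b
   24  bbbbbaaaa$baaaaaaababaaaa  a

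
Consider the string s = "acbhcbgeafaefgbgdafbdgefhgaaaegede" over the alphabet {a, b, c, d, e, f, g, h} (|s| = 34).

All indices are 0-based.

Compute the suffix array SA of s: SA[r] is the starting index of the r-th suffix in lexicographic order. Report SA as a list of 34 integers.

sorted suffixes:
  #0 SA[0]=26  'aaaegede'
  #1 SA[1]=27  'aaegede'
  #2 SA[2]=0  'acbhcbgeafaefgbgdafbdgefhgaaaegede'
  #3 SA[3]=10  'aefgbgdafbdgefhgaaaegede'
  #4 SA[4]=28  'aegede'
  #5 SA[5]=8  'afaefgbgdafbdgefhgaaaegede'
  #6 SA[6]=17  'afbdgefhgaaaegede'
  #7 SA[7]=19  'bdgefhgaaaegede'
  #8 SA[8]=14  'bgdafbdgefhgaaaegede'
  #9 SA[9]=5  'bgeafaefgbgdafbdgefhgaaaegede'
  #10 SA[10]=2  'bhcbgeafaefgbgdafbdgefhgaaaegede'
  #11 SA[11]=4  'cbgeafaefgbgdafbdgefhgaaaegede'
  #12 SA[12]=1  'cbhcbgeafaefgbgdafbdgefhgaaaegede'
  #13 SA[13]=16  'dafbdgefhgaaaegede'
  #14 SA[14]=32  'de'
  #15 SA[15]=20  'dgefhgaaaegede'
  #16 SA[16]=33  'e'
  #17 SA[17]=7  'eafaefgbgdafbdgefhgaaaegede'
  #18 SA[18]=31  'ede'
  #19 SA[19]=11  'efgbgdafbdgefhgaaaegede'
  #20 SA[20]=22  'efhgaaaegede'
  #21 SA[21]=29  'egede'
  #22 SA[22]=9  'faefgbgdafbdgefhgaaaegede'
  #23 SA[23]=18  'fbdgefhgaaaegede'
  #24 SA[24]=12  'fgbgdafbdgefhgaaaegede'
  #25 SA[25]=23  'fhgaaaegede'
  #26 SA[26]=25  'gaaaegede'
  #27 SA[27]=13  'gbgdafbdgefhgaaaegede'
  #28 SA[28]=15  'gdafbdgefhgaaaegede'
  #29 SA[29]=6  'geafaefgbgdafbdgefhgaaaegede'
  #30 SA[30]=30  'gede'
  #31 SA[31]=21  'gefhgaaaegede'
  #32 SA[32]=3  'hcbgeafaefgbgdafbdgefhgaaaegede'
  #33 SA[33]=24  'hgaaaegede'

[26, 27, 0, 10, 28, 8, 17, 19, 14, 5, 2, 4, 1, 16, 32, 20, 33, 7, 31, 11, 22, 29, 9, 18, 12, 23, 25, 13, 15, 6, 30, 21, 3, 24]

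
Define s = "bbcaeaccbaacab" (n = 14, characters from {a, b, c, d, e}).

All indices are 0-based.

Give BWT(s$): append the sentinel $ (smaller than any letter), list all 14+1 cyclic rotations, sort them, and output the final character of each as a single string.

rank  rotation         last
    0  $bbcaeaccbaacab  b
    1  aacab$bbcaeaccb  b
    2  ab$bbcaeaccbaac  c
    3  acab$bbcaeaccba  a
    4  accbaacab$bbcae  e
    5  aeaccbaacab$bbc  c
    6  b$bbcaeaccbaaca  a
    7  baacab$bbcaeacc  c
    8  bbcaeaccbaacab$  $
    9  bcaeaccbaacab$b  b
   10  cab$bbcaeaccbaa  a
   11  caeaccbaacab$bb  b
   12  cbaacab$bbcaeac  c
   13  ccbaacab$bbcaea  a
   14  eaccbaacab$bbca  a

bbcaecac$babcaa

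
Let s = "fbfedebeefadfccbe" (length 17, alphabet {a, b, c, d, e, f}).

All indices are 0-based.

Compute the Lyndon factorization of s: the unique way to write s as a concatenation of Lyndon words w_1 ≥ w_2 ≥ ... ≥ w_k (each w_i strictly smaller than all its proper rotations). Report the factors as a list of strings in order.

emit factor 1: 'f' (i=0, period=1)
emit factor 2: 'bfede' (i=1, period=5)
emit factor 3: 'beef' (i=6, period=4)
emit factor 4: 'adfccbe' (i=10, period=7)

["f", "bfede", "beef", "adfccbe"]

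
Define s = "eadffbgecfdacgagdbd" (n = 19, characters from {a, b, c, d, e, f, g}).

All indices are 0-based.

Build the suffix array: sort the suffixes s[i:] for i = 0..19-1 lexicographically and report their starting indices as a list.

[11, 1, 14, 17, 5, 8, 12, 18, 10, 16, 2, 0, 7, 4, 9, 3, 13, 15, 6]

sorted suffixes:
  #0 SA[0]=11  'acgagdbd'
  #1 SA[1]=1  'adffbgecfdacgagdbd'
  #2 SA[2]=14  'agdbd'
  #3 SA[3]=17  'bd'
  #4 SA[4]=5  'bgecfdacgagdbd'
  #5 SA[5]=8  'cfdacgagdbd'
  #6 SA[6]=12  'cgagdbd'
  #7 SA[7]=18  'd'
  #8 SA[8]=10  'dacgagdbd'
  #9 SA[9]=16  'dbd'
  #10 SA[10]=2  'dffbgecfdacgagdbd'
  #11 SA[11]=0  'eadffbgecfdacgagdbd'
  #12 SA[12]=7  'ecfdacgagdbd'
  #13 SA[13]=4  'fbgecfdacgagdbd'
  #14 SA[14]=9  'fdacgagdbd'
  #15 SA[15]=3  'ffbgecfdacgagdbd'
  #16 SA[16]=13  'gagdbd'
  #17 SA[17]=15  'gdbd'
  #18 SA[18]=6  'gecfdacgagdbd'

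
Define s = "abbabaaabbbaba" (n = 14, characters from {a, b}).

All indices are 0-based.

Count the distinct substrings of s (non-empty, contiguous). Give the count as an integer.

77

rank→(start, suffix):
  0 → (13, 'a')
  1 → (5, 'aaabbbaba')
  2 → (6, 'aabbbaba')
  3 → (11, 'aba')
  4 → (3, 'abaaabbbaba')
  5 → (0, 'abbabaaabbbaba')
  6 → (7, 'abbbaba')
  7 → (12, 'ba')
  8 → (4, 'baaabbbaba')
  9 → (10, 'baba')
  10 → (2, 'babaaabbbaba')
  11 → (9, 'bbaba')
  12 → (1, 'bbabaaabbbaba')
  13 → (8, 'bbbaba')

SA = [13, 5, 6, 11, 3, 0, 7, 12, 4, 10, 2, 9, 1, 8]
i: (SA[i-1],SA[i]) lcp shared
  1: (13,5) 1 'a'
  2: (5,6) 2 'aa'
  3: (6,11) 1 'a'
  4: (11,3) 3 'aba'
  5: (3,0) 2 'ab'
  6: (0,7) 3 'abb'
  7: (7,12) 0 ''
  8: (12,4) 2 'ba'
  9: (4,10) 2 'ba'
  10: (10,2) 4 'baba'
  11: (2,9) 1 'b'
  12: (9,1) 5 'bbaba'
  13: (1,8) 2 'bb'

n(n+1)/2 = 14·15/2 = 105
Σ LCP = 0 + 1 + 2 + 1 + 3 + 2 + 3 + 0 + 2 + 2 + 4 + 1 + 5 + 2 = 28
distinct = 105 − 28 = 77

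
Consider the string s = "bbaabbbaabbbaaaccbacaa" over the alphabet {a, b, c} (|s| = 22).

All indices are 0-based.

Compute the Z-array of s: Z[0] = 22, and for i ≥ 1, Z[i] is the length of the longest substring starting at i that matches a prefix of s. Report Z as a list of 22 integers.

[22, 1, 0, 0, 2, 9, 1, 0, 0, 2, 4, 1, 0, 0, 0, 0, 0, 1, 0, 0, 0, 0]

Z[0]=22
i=1: fresh scan; Z[1]=1 scan→box=[1,2)
i=2: fresh scan; Z[2]=0
i=3: fresh scan; Z[3]=0
i=4: fresh scan; Z[4]=2 scan→box=[4,6)
i=5: min(r-i=1, Z[1]=1)=1; Z[5]=9 scan→box=[5,14)
i=6: min(r-i=8, Z[1]=1)=1; Z[6]=1
i=7: min(r-i=7, Z[2]=0)=0; Z[7]=0
i=8: min(r-i=6, Z[3]=0)=0; Z[8]=0
i=9: min(r-i=5, Z[4]=2)=2; Z[9]=2
i=10: min(r-i=4, Z[5]=9)=4; Z[10]=4
i=11: min(r-i=3, Z[6]=1)=1; Z[11]=1
i=12: min(r-i=2, Z[7]=0)=0; Z[12]=0
i=13: min(r-i=1, Z[8]=0)=0; Z[13]=0
i=14: fresh scan; Z[14]=0
i=15: fresh scan; Z[15]=0
i=16: fresh scan; Z[16]=0
i=17: fresh scan; Z[17]=1 scan→box=[17,18)
i=18: fresh scan; Z[18]=0
i=19: fresh scan; Z[19]=0
i=20: fresh scan; Z[20]=0
i=21: fresh scan; Z[21]=0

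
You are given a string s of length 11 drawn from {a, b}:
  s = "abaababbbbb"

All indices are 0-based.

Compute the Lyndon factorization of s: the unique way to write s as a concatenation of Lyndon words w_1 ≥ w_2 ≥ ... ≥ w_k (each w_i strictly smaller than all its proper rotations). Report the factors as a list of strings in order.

["ab", "aababbbbb"]

emit factor 1: 'ab' (i=0, period=2)
emit factor 2: 'aababbbbb' (i=2, period=9)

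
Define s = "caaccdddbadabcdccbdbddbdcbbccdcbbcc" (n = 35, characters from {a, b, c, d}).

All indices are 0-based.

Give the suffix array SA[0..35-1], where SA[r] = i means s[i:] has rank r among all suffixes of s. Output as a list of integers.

rank | idx | suffix
   0 |   1 | aaccdddbadabcdccbdbddbdcbbccdcbbcc
   1 |  11 | abcdccbdbddbdcbbccdcbbcc
   2 |   2 | accdddbadabcdccbdbddbdcbbccdcbbcc
   3 |   9 | adabcdccbdbddbdcbbccdcbbcc
   4 |   8 | badabcdccbdbddbdcbbccdcbbcc
   5 |  31 | bbcc
   6 |  25 | bbccdcbbcc
   7 |  32 | bcc
   8 |  26 | bccdcbbcc
   9 |  12 | bcdccbdbddbdcbbccdcbbcc
  10 |  17 | bdbddbdcbbccdcbbcc
  11 |  22 | bdcbbccdcbbcc
  12 |  19 | bddbdcbbccdcbbcc
  13 |  34 | c
  14 |   0 | caaccdddbadabcdccbdbddbdcbbccdcbbcc
  15 |  30 | cbbcc
  16 |  24 | cbbccdcbbcc
  17 |  16 | cbdbddbdcbbccdcbbcc
  18 |  33 | cc
  19 |  15 | ccbdbddbdcbbccdcbbcc
  20 |  27 | ccdcbbcc
  21 |   3 | ccdddbadabcdccbdbddbdcbbccdcbbcc
  22 |  28 | cdcbbcc
  23 |  13 | cdccbdbddbdcbbccdcbbcc
  24 |   4 | cdddbadabcdccbdbddbdcbbccdcbbcc
  25 |  10 | dabcdccbdbddbdcbbccdcbbcc
  26 |   7 | dbadabcdccbdbddbdcbbccdcbbcc
  27 |  21 | dbdcbbccdcbbcc
  28 |  18 | dbddbdcbbccdcbbcc
  29 |  29 | dcbbcc
  30 |  23 | dcbbccdcbbcc
  31 |  14 | dccbdbddbdcbbccdcbbcc
  32 |   6 | ddbadabcdccbdbddbdcbbccdcbbcc
  33 |  20 | ddbdcbbccdcbbcc
  34 |   5 | dddbadabcdccbdbddbdcbbccdcbbcc

[1, 11, 2, 9, 8, 31, 25, 32, 26, 12, 17, 22, 19, 34, 0, 30, 24, 16, 33, 15, 27, 3, 28, 13, 4, 10, 7, 21, 18, 29, 23, 14, 6, 20, 5]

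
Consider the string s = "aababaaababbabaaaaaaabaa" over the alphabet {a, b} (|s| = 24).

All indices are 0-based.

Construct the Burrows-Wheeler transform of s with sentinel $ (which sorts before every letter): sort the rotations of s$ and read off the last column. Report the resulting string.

rank  rotation                   last
    0  $aababaaababbabaaaaaaabaa  a
    1  a$aababaaababbabaaaaaaaba  a
    2  aa$aababaaababbabaaaaaaab  b
    3  aaaaaaabaa$aababaaababbab  b
    4  aaaaaabaa$aababaaababbaba  a
    5  aaaaabaa$aababaaababbabaa  a
    6  aaaabaa$aababaaababbabaaa  a
    7  aaabaa$aababaaababbabaaaa  a
    8  aaababbabaaaaaaabaa$aabab  b
    9  aabaa$aababaaababbabaaaaa  a
   10  aababaaababbabaaaaaaabaa$  $
   11  aababbabaaaaaaabaa$aababa  a
   12  abaa$aababaaababbabaaaaaa  a
   13  abaaaaaaabaa$aababaaababb  b
   14  abaaababbabaaaaaaabaa$aab  b
   15  ababaaababbabaaaaaaabaa$a  a
   16  ababbabaaaaaaabaa$aababaa  a
   17  abbabaaaaaaabaa$aababaaab  b
   18  baa$aababaaababbabaaaaaaa  a
   19  baaaaaaabaa$aababaaababba  a
   20  baaababbabaaaaaaabaa$aaba  a
   21  babaaaaaaabaa$aababaaabab  b
   22  babaaababbabaaaaaaabaa$aa  a
   23  babbabaaaaaaabaa$aababaaa  a
   24  bbabaaaaaaabaa$aababaaaba  a

aabbaaaaba$aabbaabaaabaaa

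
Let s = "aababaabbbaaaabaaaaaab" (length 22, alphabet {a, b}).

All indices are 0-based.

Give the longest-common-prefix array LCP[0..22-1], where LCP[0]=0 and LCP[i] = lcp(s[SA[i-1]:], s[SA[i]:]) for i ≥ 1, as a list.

sorted suffixes:
  #0 SA[0]=15  'aaaaaab'
  #1 SA[1]=16  'aaaaab'
  #2 SA[2]=17  'aaaab'
  #3 SA[3]=10  'aaaabaaaaaab'
  #4 SA[4]=18  'aaab'
  #5 SA[5]=11  'aaabaaaaaab'
  #6 SA[6]=19  'aab'
  #7 SA[7]=12  'aabaaaaaab'
  #8 SA[8]=0  'aababaabbbaaaabaaaaaab'
  #9 SA[9]=5  'aabbbaaaabaaaaaab'
  #10 SA[10]=20  'ab'
  #11 SA[11]=13  'abaaaaaab'
  #12 SA[12]=3  'abaabbbaaaabaaaaaab'
  #13 SA[13]=1  'ababaabbbaaaabaaaaaab'
  #14 SA[14]=6  'abbbaaaabaaaaaab'
  #15 SA[15]=21  'b'
  #16 SA[16]=14  'baaaaaab'
  #17 SA[17]=9  'baaaabaaaaaab'
  #18 SA[18]=4  'baabbbaaaabaaaaaab'
  #19 SA[19]=2  'babaabbbaaaabaaaaaab'
  #20 SA[20]=8  'bbaaaabaaaaaab'
  #21 SA[21]=7  'bbbaaaabaaaaaab'

SA = [15, 16, 17, 10, 18, 11, 19, 12, 0, 5, 20, 13, 3, 1, 6, 21, 14, 9, 4, 2, 8, 7]
rank  pair      lcp
   1  s[15:],s[16:]  5  'aaaaa'
   2  s[16:],s[17:]  4  'aaaa'
   3  s[17:],s[10:]  5  'aaaab'
   4  s[10:],s[18:]  3  'aaa'
   5  s[18:],s[11:]  4  'aaab'
   6  s[11:],s[19:]  2  'aa'
   7  s[19:],s[12:]  3  'aab'
   8  s[12:],s[0:]  4  'aaba'
   9  s[0:],s[5:]  3  'aab'
  10  s[5:],s[20:]  1  'a'
  11  s[20:],s[13:]  2  'ab'
  12  s[13:],s[3:]  4  'abaa'
  13  s[3:],s[1:]  3  'aba'
  14  s[1:],s[6:]  2  'ab'
  15  s[6:],s[21:]  0  ''
  16  s[21:],s[14:]  1  'b'
  17  s[14:],s[9:]  5  'baaaa'
  18  s[9:],s[4:]  3  'baa'
  19  s[4:],s[2:]  2  'ba'
  20  s[2:],s[8:]  1  'b'
  21  s[8:],s[7:]  2  'bb'

[0, 5, 4, 5, 3, 4, 2, 3, 4, 3, 1, 2, 4, 3, 2, 0, 1, 5, 3, 2, 1, 2]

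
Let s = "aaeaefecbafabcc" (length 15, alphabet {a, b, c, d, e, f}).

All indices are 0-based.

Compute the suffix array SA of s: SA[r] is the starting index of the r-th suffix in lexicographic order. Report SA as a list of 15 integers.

rank | idx | suffix
   0 |   0 | aaeaefecbafabcc
   1 |  11 | abcc
   2 |   1 | aeaefecbafabcc
   3 |   3 | aefecbafabcc
   4 |   9 | afabcc
   5 |   8 | bafabcc
   6 |  12 | bcc
   7 |  14 | c
   8 |   7 | cbafabcc
   9 |  13 | cc
  10 |   2 | eaefecbafabcc
  11 |   6 | ecbafabcc
  12 |   4 | efecbafabcc
  13 |  10 | fabcc
  14 |   5 | fecbafabcc

[0, 11, 1, 3, 9, 8, 12, 14, 7, 13, 2, 6, 4, 10, 5]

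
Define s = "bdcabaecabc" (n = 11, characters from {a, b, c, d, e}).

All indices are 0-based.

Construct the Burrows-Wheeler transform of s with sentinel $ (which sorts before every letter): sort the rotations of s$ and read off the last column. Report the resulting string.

rank  rotation      last
    0  $bdcabaecabc  c
    1  abaecabc$bdc  c
    2  abc$bdcabaec  c
    3  aecabc$bdcab  b
    4  baecabc$bdca  a
    5  bc$bdcabaeca  a
    6  bdcabaecabc$  $
    7  c$bdcabaecab  b
    8  cabaecabc$bd  d
    9  cabc$bdcabae  e
   10  dcabaecabc$b  b
   11  ecabc$bdcaba  a

cccbaa$bdeba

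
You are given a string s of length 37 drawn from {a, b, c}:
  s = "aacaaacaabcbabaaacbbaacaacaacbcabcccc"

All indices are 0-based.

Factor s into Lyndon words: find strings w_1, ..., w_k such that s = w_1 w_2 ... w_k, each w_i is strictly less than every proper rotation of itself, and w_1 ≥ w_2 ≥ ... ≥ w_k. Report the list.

["aac", "aaacaabcbabaaacbbaacaacaacbcabcccc"]

emit factor 1: 'aac' (i=0, period=3)
emit factor 2: 'aaacaabcbabaaacbbaacaacaacbcabcccc' (i=3, period=34)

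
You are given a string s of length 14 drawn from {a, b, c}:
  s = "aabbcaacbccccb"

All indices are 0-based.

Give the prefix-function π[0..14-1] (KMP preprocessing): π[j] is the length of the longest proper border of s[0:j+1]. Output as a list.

π[0] = 0
j=1 s[j]='a': π[1]=1 (border 'a')
j=2 s[j]='b': k: 1→0; π[2]=0 (border '')
j=3 s[j]='b': π[3]=0 (border '')
j=4 s[j]='c': π[4]=0 (border '')
j=5 s[j]='a': π[5]=1 (border 'a')
j=6 s[j]='a': π[6]=2 (border 'aa')
j=7 s[j]='c': k: 2→1→0; π[7]=0 (border '')
j=8 s[j]='b': π[8]=0 (border '')
j=9 s[j]='c': π[9]=0 (border '')
j=10 s[j]='c': π[10]=0 (border '')
j=11 s[j]='c': π[11]=0 (border '')
j=12 s[j]='c': π[12]=0 (border '')
j=13 s[j]='b': π[13]=0 (border '')

[0, 1, 0, 0, 0, 1, 2, 0, 0, 0, 0, 0, 0, 0]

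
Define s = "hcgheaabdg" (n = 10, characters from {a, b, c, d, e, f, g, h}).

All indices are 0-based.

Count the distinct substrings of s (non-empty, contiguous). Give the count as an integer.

52

rank | idx | suffix
   0 |   5 | aabdg
   1 |   6 | abdg
   2 |   7 | bdg
   3 |   1 | cgheaabdg
   4 |   8 | dg
   5 |   4 | eaabdg
   6 |   9 | g
   7 |   2 | gheaabdg
   8 |   0 | hcgheaabdg
   9 |   3 | heaabdg

SA = [5, 6, 7, 1, 8, 4, 9, 2, 0, 3]
rank  pair      lcp
   1  s[5:],s[6:]  1  'a'
   2  s[6:],s[7:]  0  ''
   3  s[7:],s[1:]  0  ''
   4  s[1:],s[8:]  0  ''
   5  s[8:],s[4:]  0  ''
   6  s[4:],s[9:]  0  ''
   7  s[9:],s[2:]  1  'g'
   8  s[2:],s[0:]  0  ''
   9  s[0:],s[3:]  1  'h'

n(n+1)/2 = 10·11/2 = 55
Σ LCP = 0 + 1 + 0 + 0 + 0 + 0 + 0 + 1 + 0 + 1 = 3
distinct = 55 − 3 = 52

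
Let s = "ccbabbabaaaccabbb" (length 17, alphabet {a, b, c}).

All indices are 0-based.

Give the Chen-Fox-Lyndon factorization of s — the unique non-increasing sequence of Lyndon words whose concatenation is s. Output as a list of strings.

["c", "c", "b", "abb", "ab", "aaaccabbb"]

emit factor 1: 'c' (i=0, period=1)
emit factor 2: 'c' (i=1, period=1)
emit factor 3: 'b' (i=2, period=1)
emit factor 4: 'abb' (i=3, period=3)
emit factor 5: 'ab' (i=6, period=2)
emit factor 6: 'aaaccabbb' (i=8, period=9)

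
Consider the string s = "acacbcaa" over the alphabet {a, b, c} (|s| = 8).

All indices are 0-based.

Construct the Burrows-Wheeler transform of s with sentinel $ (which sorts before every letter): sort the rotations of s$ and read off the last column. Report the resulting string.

rank  rotation   last
    0  $acacbcaa  a
    1  a$acacbca  a
    2  aa$acacbc  c
    3  acacbcaa$  $
    4  acbcaa$ac  c
    5  bcaa$acac  c
    6  caa$acacb  b
    7  cacbcaa$a  a
    8  cbcaa$aca  a

aac$ccbaa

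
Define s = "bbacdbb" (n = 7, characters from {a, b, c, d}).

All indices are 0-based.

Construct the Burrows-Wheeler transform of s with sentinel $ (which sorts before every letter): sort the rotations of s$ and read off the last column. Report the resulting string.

rank  rotation  last
    0  $bbacdbb  b
    1  acdbb$bb  b
    2  b$bbacdb  b
    3  bacdbb$b  b
    4  bb$bbacd  d
    5  bbacdbb$  $
    6  cdbb$bba  a
    7  dbb$bbac  c

bbbbd$ac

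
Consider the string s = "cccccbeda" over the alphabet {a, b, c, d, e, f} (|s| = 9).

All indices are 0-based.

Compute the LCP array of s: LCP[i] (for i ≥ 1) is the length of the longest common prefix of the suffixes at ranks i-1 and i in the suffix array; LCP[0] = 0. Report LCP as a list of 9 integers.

sorted suffixes:
  #0 SA[0]=8  'a'
  #1 SA[1]=5  'beda'
  #2 SA[2]=4  'cbeda'
  #3 SA[3]=3  'ccbeda'
  #4 SA[4]=2  'cccbeda'
  #5 SA[5]=1  'ccccbeda'
  #6 SA[6]=0  'cccccbeda'
  #7 SA[7]=7  'da'
  #8 SA[8]=6  'eda'

SA = [8, 5, 4, 3, 2, 1, 0, 7, 6]
i: (SA[i-1],SA[i]) lcp shared
  1: (8,5) 0 ''
  2: (5,4) 0 ''
  3: (4,3) 1 'c'
  4: (3,2) 2 'cc'
  5: (2,1) 3 'ccc'
  6: (1,0) 4 'cccc'
  7: (0,7) 0 ''
  8: (7,6) 0 ''

[0, 0, 0, 1, 2, 3, 4, 0, 0]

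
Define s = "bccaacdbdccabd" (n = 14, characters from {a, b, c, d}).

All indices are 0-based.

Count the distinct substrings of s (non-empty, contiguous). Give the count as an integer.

91

rank | idx | suffix
   0 |   3 | aacdbdccabd
   1 |  11 | abd
   2 |   4 | acdbdccabd
   3 |   0 | bccaacdbdccabd
   4 |  12 | bd
   5 |   7 | bdccabd
   6 |   2 | caacdbdccabd
   7 |  10 | cabd
   8 |   1 | ccaacdbdccabd
   9 |   9 | ccabd
  10 |   5 | cdbdccabd
  11 |  13 | d
  12 |   6 | dbdccabd
  13 |   8 | dccabd

SA = [3, 11, 4, 0, 12, 7, 2, 10, 1, 9, 5, 13, 6, 8]
rank  pair      lcp
   1  s[3:],s[11:]  1  'a'
   2  s[11:],s[4:]  1  'a'
   3  s[4:],s[0:]  0  ''
   4  s[0:],s[12:]  1  'b'
   5  s[12:],s[7:]  2  'bd'
   6  s[7:],s[2:]  0  ''
   7  s[2:],s[10:]  2  'ca'
   8  s[10:],s[1:]  1  'c'
   9  s[1:],s[9:]  3  'cca'
  10  s[9:],s[5:]  1  'c'
  11  s[5:],s[13:]  0  ''
  12  s[13:],s[6:]  1  'd'
  13  s[6:],s[8:]  1  'd'

n(n+1)/2 = 14·15/2 = 105
Σ LCP = 0 + 1 + 1 + 0 + 1 + 2 + 0 + 2 + 1 + 3 + 1 + 0 + 1 + 1 = 14
distinct = 105 − 14 = 91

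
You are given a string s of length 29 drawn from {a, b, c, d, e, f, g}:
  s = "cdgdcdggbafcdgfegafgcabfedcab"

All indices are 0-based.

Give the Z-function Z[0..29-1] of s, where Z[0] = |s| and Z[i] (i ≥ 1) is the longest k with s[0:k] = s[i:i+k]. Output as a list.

[29, 0, 0, 0, 3, 0, 0, 0, 0, 0, 0, 3, 0, 0, 0, 0, 0, 0, 0, 0, 1, 0, 0, 0, 0, 0, 1, 0, 0]

Z[0]=29
i=1: i≥r, start 0; Z[1]=0
i=2: i≥r, start 0; Z[2]=0
i=3: i≥r, start 0; Z[3]=0
i=4: i≥r, start 0; Z[4]=3 extend→box=[4,7)
i=5: min(r-i=2, Z[1]=0)=0; Z[5]=0
i=6: min(r-i=1, Z[2]=0)=0; Z[6]=0
i=7: i≥r, start 0; Z[7]=0
i=8: i≥r, start 0; Z[8]=0
i=9: i≥r, start 0; Z[9]=0
i=10: i≥r, start 0; Z[10]=0
i=11: i≥r, start 0; Z[11]=3 extend→box=[11,14)
i=12: min(r-i=2, Z[1]=0)=0; Z[12]=0
i=13: min(r-i=1, Z[2]=0)=0; Z[13]=0
i=14: i≥r, start 0; Z[14]=0
i=15: i≥r, start 0; Z[15]=0
i=16: i≥r, start 0; Z[16]=0
i=17: i≥r, start 0; Z[17]=0
i=18: i≥r, start 0; Z[18]=0
i=19: i≥r, start 0; Z[19]=0
i=20: i≥r, start 0; Z[20]=1 extend→box=[20,21)
i=21: i≥r, start 0; Z[21]=0
i=22: i≥r, start 0; Z[22]=0
i=23: i≥r, start 0; Z[23]=0
i=24: i≥r, start 0; Z[24]=0
i=25: i≥r, start 0; Z[25]=0
i=26: i≥r, start 0; Z[26]=1 extend→box=[26,27)
i=27: i≥r, start 0; Z[27]=0
i=28: i≥r, start 0; Z[28]=0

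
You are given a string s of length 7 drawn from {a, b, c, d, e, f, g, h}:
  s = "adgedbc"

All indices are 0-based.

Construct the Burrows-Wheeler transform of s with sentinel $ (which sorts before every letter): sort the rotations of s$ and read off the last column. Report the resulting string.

rank  rotation  last
    0  $adgedbc  c
    1  adgedbc$  $
    2  bc$adged  d
    3  c$adgedb  b
    4  dbc$adge  e
    5  dgedbc$a  a
    6  edbc$adg  g
    7  gedbc$ad  d

c$dbeagd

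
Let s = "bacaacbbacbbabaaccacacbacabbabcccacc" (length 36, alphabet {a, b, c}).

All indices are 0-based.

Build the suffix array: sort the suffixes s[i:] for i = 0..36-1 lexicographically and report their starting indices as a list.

[3, 14, 12, 25, 28, 1, 23, 18, 20, 8, 4, 33, 15, 13, 11, 27, 0, 22, 7, 10, 26, 6, 29, 35, 2, 24, 17, 19, 32, 21, 9, 5, 34, 16, 31, 30]

rank | idx | suffix
   0 |   3 | aacbbacbbabaaccacacbacabbabcccacc
   1 |  14 | aaccacacbacabbabcccacc
   2 |  12 | abaaccacacbacabbabcccacc
   3 |  25 | abbabcccacc
   4 |  28 | abcccacc
   5 |   1 | acaacbbacbbabaaccacacbacabbabcccacc
   6 |  23 | acabbabcccacc
   7 |  18 | acacbacabbabcccacc
   8 |  20 | acbacabbabcccacc
   9 |   8 | acbbabaaccacacbacabbabcccacc
  10 |   4 | acbbacbbabaaccacacbacabbabcccacc
  11 |  33 | acc
  12 |  15 | accacacbacabbabcccacc
  13 |  13 | baaccacacbacabbabcccacc
  14 |  11 | babaaccacacbacabbabcccacc
  15 |  27 | babcccacc
  16 |   0 | bacaacbbacbbabaaccacacbacabbabcccacc
  17 |  22 | bacabbabcccacc
  18 |   7 | bacbbabaaccacacbacabbabcccacc
  19 |  10 | bbabaaccacacbacabbabcccacc
  20 |  26 | bbabcccacc
  21 |   6 | bbacbbabaaccacacbacabbabcccacc
  22 |  29 | bcccacc
  23 |  35 | c
  24 |   2 | caacbbacbbabaaccacacbacabbabcccacc
  25 |  24 | cabbabcccacc
  26 |  17 | cacacbacabbabcccacc
  27 |  19 | cacbacabbabcccacc
  28 |  32 | cacc
  29 |  21 | cbacabbabcccacc
  30 |   9 | cbbabaaccacacbacabbabcccacc
  31 |   5 | cbbacbbabaaccacacbacabbabcccacc
  32 |  34 | cc
  33 |  16 | ccacacbacabbabcccacc
  34 |  31 | ccacc
  35 |  30 | cccacc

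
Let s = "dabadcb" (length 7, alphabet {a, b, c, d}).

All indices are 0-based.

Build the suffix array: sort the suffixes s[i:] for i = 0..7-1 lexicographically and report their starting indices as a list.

sorted suffixes:
  #0 SA[0]=1  'abadcb'
  #1 SA[1]=3  'adcb'
  #2 SA[2]=6  'b'
  #3 SA[3]=2  'badcb'
  #4 SA[4]=5  'cb'
  #5 SA[5]=0  'dabadcb'
  #6 SA[6]=4  'dcb'

[1, 3, 6, 2, 5, 0, 4]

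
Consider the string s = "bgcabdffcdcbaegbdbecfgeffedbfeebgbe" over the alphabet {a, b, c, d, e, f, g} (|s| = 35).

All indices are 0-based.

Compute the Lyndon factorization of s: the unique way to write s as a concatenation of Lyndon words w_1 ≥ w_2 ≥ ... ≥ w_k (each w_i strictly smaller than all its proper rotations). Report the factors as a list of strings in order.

["bgc", "abdffcdcbaegbdbecfgeffedbfeebgbe"]

emit factor 1: 'bgc' (i=0, period=3)
emit factor 2: 'abdffcdcbaegbdbecfgeffedbfeebgbe' (i=3, period=32)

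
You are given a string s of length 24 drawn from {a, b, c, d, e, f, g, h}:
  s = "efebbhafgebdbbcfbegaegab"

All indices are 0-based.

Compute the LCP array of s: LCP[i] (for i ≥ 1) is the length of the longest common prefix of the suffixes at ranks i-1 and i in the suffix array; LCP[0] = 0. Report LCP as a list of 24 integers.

[0, 1, 1, 0, 1, 2, 1, 1, 1, 1, 0, 0, 0, 2, 1, 1, 3, 0, 1, 1, 0, 2, 1, 0]

sorted suffixes:
  #0 SA[0]=22  'ab'
  #1 SA[1]=19  'aegab'
  #2 SA[2]=6  'afgebdbbcfbegaegab'
  #3 SA[3]=23  'b'
  #4 SA[4]=12  'bbcfbegaegab'
  #5 SA[5]=3  'bbhafgebdbbcfbegaegab'
  #6 SA[6]=13  'bcfbegaegab'
  #7 SA[7]=10  'bdbbcfbegaegab'
  #8 SA[8]=16  'begaegab'
  #9 SA[9]=4  'bhafgebdbbcfbegaegab'
  #10 SA[10]=14  'cfbegaegab'
  #11 SA[11]=11  'dbbcfbegaegab'
  #12 SA[12]=2  'ebbhafgebdbbcfbegaegab'
  #13 SA[13]=9  'ebdbbcfbegaegab'
  #14 SA[14]=0  'efebbhafgebdbbcfbegaegab'
  #15 SA[15]=20  'egab'
  #16 SA[16]=17  'egaegab'
  #17 SA[17]=15  'fbegaegab'
  #18 SA[18]=1  'febbhafgebdbbcfbegaegab'
  #19 SA[19]=7  'fgebdbbcfbegaegab'
  #20 SA[20]=21  'gab'
  #21 SA[21]=18  'gaegab'
  #22 SA[22]=8  'gebdbbcfbegaegab'
  #23 SA[23]=5  'hafgebdbbcfbegaegab'

SA = [22, 19, 6, 23, 12, 3, 13, 10, 16, 4, 14, 11, 2, 9, 0, 20, 17, 15, 1, 7, 21, 18, 8, 5]
rank  pair      lcp
   1  s[22:],s[19:]  1  'a'
   2  s[19:],s[6:]  1  'a'
   3  s[6:],s[23:]  0  ''
   4  s[23:],s[12:]  1  'b'
   5  s[12:],s[3:]  2  'bb'
   6  s[3:],s[13:]  1  'b'
   7  s[13:],s[10:]  1  'b'
   8  s[10:],s[16:]  1  'b'
   9  s[16:],s[4:]  1  'b'
  10  s[4:],s[14:]  0  ''
  11  s[14:],s[11:]  0  ''
  12  s[11:],s[2:]  0  ''
  13  s[2:],s[9:]  2  'eb'
  14  s[9:],s[0:]  1  'e'
  15  s[0:],s[20:]  1  'e'
  16  s[20:],s[17:]  3  'ega'
  17  s[17:],s[15:]  0  ''
  18  s[15:],s[1:]  1  'f'
  19  s[1:],s[7:]  1  'f'
  20  s[7:],s[21:]  0  ''
  21  s[21:],s[18:]  2  'ga'
  22  s[18:],s[8:]  1  'g'
  23  s[8:],s[5:]  0  ''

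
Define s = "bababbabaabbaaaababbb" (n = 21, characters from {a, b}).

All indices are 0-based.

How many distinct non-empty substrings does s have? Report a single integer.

180

rank→(start, suffix):
  0 → (12, 'aaaababbb')
  1 → (13, 'aaababbb')
  2 → (14, 'aababbb')
  3 → (8, 'aabbaaaababbb')
  4 → (6, 'abaabbaaaababbb')
  5 → (1, 'ababbabaabbaaaababbb')
  6 → (15, 'ababbb')
  7 → (9, 'abbaaaababbb')
  8 → (3, 'abbabaabbaaaababbb')
  9 → (17, 'abbb')
  10 → (20, 'b')
  11 → (11, 'baaaababbb')
  12 → (7, 'baabbaaaababbb')
  13 → (5, 'babaabbaaaababbb')
  14 → (0, 'bababbabaabbaaaababbb')
  15 → (2, 'babbabaabbaaaababbb')
  16 → (16, 'babbb')
  17 → (19, 'bb')
  18 → (10, 'bbaaaababbb')
  19 → (4, 'bbabaabbaaaababbb')
  20 → (18, 'bbb')

SA = [12, 13, 14, 8, 6, 1, 15, 9, 3, 17, 20, 11, 7, 5, 0, 2, 16, 19, 10, 4, 18]
rank  pair      lcp
   1  s[12:],s[13:]  3  'aaa'
   2  s[13:],s[14:]  2  'aa'
   3  s[14:],s[8:]  3  'aab'
   4  s[8:],s[6:]  1  'a'
   5  s[6:],s[1:]  3  'aba'
   6  s[1:],s[15:]  5  'ababb'
   7  s[15:],s[9:]  2  'ab'
   8  s[9:],s[3:]  4  'abba'
   9  s[3:],s[17:]  3  'abb'
  10  s[17:],s[20:]  0  ''
  11  s[20:],s[11:]  1  'b'
  12  s[11:],s[7:]  3  'baa'
  13  s[7:],s[5:]  2  'ba'
  14  s[5:],s[0:]  4  'baba'
  15  s[0:],s[2:]  3  'bab'
  16  s[2:],s[16:]  4  'babb'
  17  s[16:],s[19:]  1  'b'
  18  s[19:],s[10:]  2  'bb'
  19  s[10:],s[4:]  3  'bba'
  20  s[4:],s[18:]  2  'bb'

n(n+1)/2 = 21·22/2 = 231
Σ LCP = 0 + 3 + 2 + 3 + 1 + 3 + 5 + 2 + 4 + 3 + 0 + 1 + 3 + 2 + 4 + 3 + 4 + 1 + 2 + 3 + 2 = 51
distinct = 231 − 51 = 180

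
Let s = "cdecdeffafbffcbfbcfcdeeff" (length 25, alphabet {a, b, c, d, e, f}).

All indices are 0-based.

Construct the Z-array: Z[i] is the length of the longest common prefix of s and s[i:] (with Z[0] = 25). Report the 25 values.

Z[0]=25
i=1: outside box; Z[1]=0
i=2: outside box; Z[2]=0
i=3: outside box; Z[3]=3 grow→box=[3,6)
i=4: min(r-i=2, Z[1]=0)=0; Z[4]=0
i=5: min(r-i=1, Z[2]=0)=0; Z[5]=0
i=6: outside box; Z[6]=0
i=7: outside box; Z[7]=0
i=8: outside box; Z[8]=0
i=9: outside box; Z[9]=0
i=10: outside box; Z[10]=0
i=11: outside box; Z[11]=0
i=12: outside box; Z[12]=0
i=13: outside box; Z[13]=1 grow→box=[13,14)
i=14: outside box; Z[14]=0
i=15: outside box; Z[15]=0
i=16: outside box; Z[16]=0
i=17: outside box; Z[17]=1 grow→box=[17,18)
i=18: outside box; Z[18]=0
i=19: outside box; Z[19]=3 grow→box=[19,22)
i=20: min(r-i=2, Z[1]=0)=0; Z[20]=0
i=21: min(r-i=1, Z[2]=0)=0; Z[21]=0
i=22: outside box; Z[22]=0
i=23: outside box; Z[23]=0
i=24: outside box; Z[24]=0

[25, 0, 0, 3, 0, 0, 0, 0, 0, 0, 0, 0, 0, 1, 0, 0, 0, 1, 0, 3, 0, 0, 0, 0, 0]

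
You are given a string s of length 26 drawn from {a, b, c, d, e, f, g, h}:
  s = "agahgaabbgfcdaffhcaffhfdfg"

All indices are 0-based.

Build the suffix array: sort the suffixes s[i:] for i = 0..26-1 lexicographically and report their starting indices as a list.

rank→(start, suffix):
  0 → (5, 'aabbgfcdaffhcaffhfdfg')
  1 → (6, 'abbgfcdaffhcaffhfdfg')
  2 → (13, 'affhcaffhfdfg')
  3 → (18, 'affhfdfg')
  4 → (0, 'agahgaabbgfcdaffhcaffhfdfg')
  5 → (2, 'ahgaabbgfcdaffhcaffhfdfg')
  6 → (7, 'bbgfcdaffhcaffhfdfg')
  7 → (8, 'bgfcdaffhcaffhfdfg')
  8 → (17, 'caffhfdfg')
  9 → (11, 'cdaffhcaffhfdfg')
  10 → (12, 'daffhcaffhfdfg')
  11 → (23, 'dfg')
  12 → (10, 'fcdaffhcaffhfdfg')
  13 → (22, 'fdfg')
  14 → (14, 'ffhcaffhfdfg')
  15 → (19, 'ffhfdfg')
  16 → (24, 'fg')
  17 → (15, 'fhcaffhfdfg')
  18 → (20, 'fhfdfg')
  19 → (25, 'g')
  20 → (4, 'gaabbgfcdaffhcaffhfdfg')
  21 → (1, 'gahgaabbgfcdaffhcaffhfdfg')
  22 → (9, 'gfcdaffhcaffhfdfg')
  23 → (16, 'hcaffhfdfg')
  24 → (21, 'hfdfg')
  25 → (3, 'hgaabbgfcdaffhcaffhfdfg')

[5, 6, 13, 18, 0, 2, 7, 8, 17, 11, 12, 23, 10, 22, 14, 19, 24, 15, 20, 25, 4, 1, 9, 16, 21, 3]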